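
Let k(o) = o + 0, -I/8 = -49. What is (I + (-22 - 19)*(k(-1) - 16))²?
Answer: 1185921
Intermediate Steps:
I = 392 (I = -8*(-49) = 392)
k(o) = o
(I + (-22 - 19)*(k(-1) - 16))² = (392 + (-22 - 19)*(-1 - 16))² = (392 - 41*(-17))² = (392 + 697)² = 1089² = 1185921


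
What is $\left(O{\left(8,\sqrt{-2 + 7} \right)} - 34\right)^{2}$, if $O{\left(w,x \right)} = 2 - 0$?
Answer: $1024$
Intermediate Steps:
$O{\left(w,x \right)} = 2$ ($O{\left(w,x \right)} = 2 + 0 = 2$)
$\left(O{\left(8,\sqrt{-2 + 7} \right)} - 34\right)^{2} = \left(2 - 34\right)^{2} = \left(-32\right)^{2} = 1024$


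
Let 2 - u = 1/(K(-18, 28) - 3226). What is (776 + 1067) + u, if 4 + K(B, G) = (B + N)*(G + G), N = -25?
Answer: 10402111/5638 ≈ 1845.0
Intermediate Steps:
K(B, G) = -4 + 2*G*(-25 + B) (K(B, G) = -4 + (B - 25)*(G + G) = -4 + (-25 + B)*(2*G) = -4 + 2*G*(-25 + B))
u = 11277/5638 (u = 2 - 1/((-4 - 50*28 + 2*(-18)*28) - 3226) = 2 - 1/((-4 - 1400 - 1008) - 3226) = 2 - 1/(-2412 - 3226) = 2 - 1/(-5638) = 2 - 1*(-1/5638) = 2 + 1/5638 = 11277/5638 ≈ 2.0002)
(776 + 1067) + u = (776 + 1067) + 11277/5638 = 1843 + 11277/5638 = 10402111/5638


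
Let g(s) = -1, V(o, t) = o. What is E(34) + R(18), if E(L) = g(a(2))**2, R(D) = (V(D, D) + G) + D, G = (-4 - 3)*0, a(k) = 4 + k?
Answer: 37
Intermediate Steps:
G = 0 (G = -7*0 = 0)
R(D) = 2*D (R(D) = (D + 0) + D = D + D = 2*D)
E(L) = 1 (E(L) = (-1)**2 = 1)
E(34) + R(18) = 1 + 2*18 = 1 + 36 = 37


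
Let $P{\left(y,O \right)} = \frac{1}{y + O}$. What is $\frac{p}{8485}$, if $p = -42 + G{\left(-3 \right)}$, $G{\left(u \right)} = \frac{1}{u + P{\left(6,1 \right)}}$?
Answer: $- \frac{847}{169700} \approx -0.0049912$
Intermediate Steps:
$P{\left(y,O \right)} = \frac{1}{O + y}$
$G{\left(u \right)} = \frac{1}{\frac{1}{7} + u}$ ($G{\left(u \right)} = \frac{1}{u + \frac{1}{1 + 6}} = \frac{1}{u + \frac{1}{7}} = \frac{1}{\frac{1}{7} + u}$)
$p = - \frac{847}{20}$ ($p = -42 + \frac{7}{1 + 7 \left(-3\right)} = -42 + \frac{7}{1 - 21} = -42 + \frac{7}{-20} = -42 + 7 \left(- \frac{1}{20}\right) = -42 - \frac{7}{20} = - \frac{847}{20} \approx -42.35$)
$\frac{p}{8485} = - \frac{847}{20 \cdot 8485} = \left(- \frac{847}{20}\right) \frac{1}{8485} = - \frac{847}{169700}$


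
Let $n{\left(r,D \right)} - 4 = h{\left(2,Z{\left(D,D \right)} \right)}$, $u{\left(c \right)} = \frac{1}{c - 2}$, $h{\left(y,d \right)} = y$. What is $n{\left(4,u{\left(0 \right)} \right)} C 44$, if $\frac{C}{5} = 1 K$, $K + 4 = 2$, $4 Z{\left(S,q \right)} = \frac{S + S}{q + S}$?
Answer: $-2640$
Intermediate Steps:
$Z{\left(S,q \right)} = \frac{S}{2 \left(S + q\right)}$ ($Z{\left(S,q \right)} = \frac{\left(S + S\right) \frac{1}{q + S}}{4} = \frac{2 S \frac{1}{S + q}}{4} = \frac{S}{2 \left(S + q\right)}$)
$K = -2$ ($K = -4 + 2 = -2$)
$C = -10$ ($C = 5 \cdot 1 \left(-2\right) = 5 \left(-2\right) = -10$)
$u{\left(c \right)} = \frac{1}{-2 + c}$
$n{\left(r,D \right)} = 6$ ($n{\left(r,D \right)} = 4 + 2 = 6$)
$n{\left(4,u{\left(0 \right)} \right)} C 44 = 6 \left(-10\right) 44 = \left(-60\right) 44 = -2640$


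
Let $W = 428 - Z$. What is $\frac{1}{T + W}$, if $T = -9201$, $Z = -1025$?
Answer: $- \frac{1}{7748} \approx -0.00012907$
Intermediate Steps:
$W = 1453$ ($W = 428 - -1025 = 428 + 1025 = 1453$)
$\frac{1}{T + W} = \frac{1}{-9201 + 1453} = \frac{1}{-7748} = - \frac{1}{7748}$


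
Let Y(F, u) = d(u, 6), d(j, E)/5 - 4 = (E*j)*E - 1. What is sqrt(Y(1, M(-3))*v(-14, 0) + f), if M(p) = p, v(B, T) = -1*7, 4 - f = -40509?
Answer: 2*sqrt(11047) ≈ 210.21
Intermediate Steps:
f = 40513 (f = 4 - 1*(-40509) = 4 + 40509 = 40513)
d(j, E) = 15 + 5*j*E**2 (d(j, E) = 20 + 5*((E*j)*E - 1) = 20 + 5*(j*E**2 - 1) = 20 + 5*(-1 + j*E**2) = 20 + (-5 + 5*j*E**2) = 15 + 5*j*E**2)
v(B, T) = -7
Y(F, u) = 15 + 180*u (Y(F, u) = 15 + 5*u*6**2 = 15 + 5*u*36 = 15 + 180*u)
sqrt(Y(1, M(-3))*v(-14, 0) + f) = sqrt((15 + 180*(-3))*(-7) + 40513) = sqrt((15 - 540)*(-7) + 40513) = sqrt(-525*(-7) + 40513) = sqrt(3675 + 40513) = sqrt(44188) = 2*sqrt(11047)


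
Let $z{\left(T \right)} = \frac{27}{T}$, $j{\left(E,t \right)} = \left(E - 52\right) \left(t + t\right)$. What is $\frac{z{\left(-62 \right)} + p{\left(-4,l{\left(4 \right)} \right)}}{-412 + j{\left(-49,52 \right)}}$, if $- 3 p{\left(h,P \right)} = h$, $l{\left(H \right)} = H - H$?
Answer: $- \frac{167}{2030376} \approx -8.2251 \cdot 10^{-5}$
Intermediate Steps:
$j{\left(E,t \right)} = 2 t \left(-52 + E\right)$ ($j{\left(E,t \right)} = \left(-52 + E\right) 2 t = 2 t \left(-52 + E\right)$)
$l{\left(H \right)} = 0$
$p{\left(h,P \right)} = - \frac{h}{3}$
$\frac{z{\left(-62 \right)} + p{\left(-4,l{\left(4 \right)} \right)}}{-412 + j{\left(-49,52 \right)}} = \frac{\frac{27}{-62} - - \frac{4}{3}}{-412 + 2 \cdot 52 \left(-52 - 49\right)} = \frac{27 \left(- \frac{1}{62}\right) + \frac{4}{3}}{-412 + 2 \cdot 52 \left(-101\right)} = \frac{- \frac{27}{62} + \frac{4}{3}}{-412 - 10504} = \frac{167}{186 \left(-10916\right)} = \frac{167}{186} \left(- \frac{1}{10916}\right) = - \frac{167}{2030376}$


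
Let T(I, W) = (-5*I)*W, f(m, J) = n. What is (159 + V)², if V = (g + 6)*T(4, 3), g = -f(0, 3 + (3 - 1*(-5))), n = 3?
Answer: 441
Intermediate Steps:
f(m, J) = 3
T(I, W) = -5*I*W
g = -3 (g = -1*3 = -3)
V = -180 (V = (-3 + 6)*(-5*4*3) = 3*(-60) = -180)
(159 + V)² = (159 - 180)² = (-21)² = 441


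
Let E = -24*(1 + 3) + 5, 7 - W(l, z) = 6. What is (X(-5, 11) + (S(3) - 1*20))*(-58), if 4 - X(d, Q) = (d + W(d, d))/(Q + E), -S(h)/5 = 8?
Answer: 32509/10 ≈ 3250.9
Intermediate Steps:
S(h) = -40 (S(h) = -5*8 = -40)
W(l, z) = 1 (W(l, z) = 7 - 1*6 = 7 - 6 = 1)
E = -91 (E = -24*4 + 5 = -4*24 + 5 = -96 + 5 = -91)
X(d, Q) = 4 - (1 + d)/(-91 + Q) (X(d, Q) = 4 - (d + 1)/(Q - 91) = 4 - (1 + d)/(-91 + Q))
(X(-5, 11) + (S(3) - 1*20))*(-58) = ((-365 - 1*(-5) + 4*11)/(-91 + 11) + (-40 - 1*20))*(-58) = ((-365 + 5 + 44)/(-80) + (-40 - 20))*(-58) = (-1/80*(-316) - 60)*(-58) = (79/20 - 60)*(-58) = -1121/20*(-58) = 32509/10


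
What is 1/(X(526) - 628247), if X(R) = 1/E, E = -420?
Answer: -420/263863741 ≈ -1.5917e-6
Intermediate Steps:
X(R) = -1/420 (X(R) = 1/(-420) = -1/420)
1/(X(526) - 628247) = 1/(-1/420 - 628247) = 1/(-263863741/420) = -420/263863741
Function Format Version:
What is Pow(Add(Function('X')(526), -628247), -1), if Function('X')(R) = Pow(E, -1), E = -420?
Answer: Rational(-420, 263863741) ≈ -1.5917e-6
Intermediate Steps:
Function('X')(R) = Rational(-1, 420) (Function('X')(R) = Pow(-420, -1) = Rational(-1, 420))
Pow(Add(Function('X')(526), -628247), -1) = Pow(Add(Rational(-1, 420), -628247), -1) = Pow(Rational(-263863741, 420), -1) = Rational(-420, 263863741)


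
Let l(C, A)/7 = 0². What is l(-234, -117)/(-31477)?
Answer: 0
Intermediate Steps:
l(C, A) = 0 (l(C, A) = 7*0² = 7*0 = 0)
l(-234, -117)/(-31477) = 0/(-31477) = 0*(-1/31477) = 0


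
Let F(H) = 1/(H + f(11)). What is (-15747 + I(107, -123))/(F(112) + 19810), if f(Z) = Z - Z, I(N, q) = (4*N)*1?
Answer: -1715728/2218721 ≈ -0.77330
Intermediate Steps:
I(N, q) = 4*N
f(Z) = 0
F(H) = 1/H (F(H) = 1/(H + 0) = 1/H)
(-15747 + I(107, -123))/(F(112) + 19810) = (-15747 + 4*107)/(1/112 + 19810) = (-15747 + 428)/(1/112 + 19810) = -15319/2218721/112 = -15319*112/2218721 = -1715728/2218721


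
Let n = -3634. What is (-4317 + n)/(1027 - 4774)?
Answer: 7951/3747 ≈ 2.1220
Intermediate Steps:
(-4317 + n)/(1027 - 4774) = (-4317 - 3634)/(1027 - 4774) = -7951/(-3747) = -7951*(-1/3747) = 7951/3747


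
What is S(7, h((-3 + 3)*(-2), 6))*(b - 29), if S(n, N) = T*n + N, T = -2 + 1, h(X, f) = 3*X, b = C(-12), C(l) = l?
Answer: 287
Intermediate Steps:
b = -12
T = -1
S(n, N) = N - n (S(n, N) = -n + N = N - n)
S(7, h((-3 + 3)*(-2), 6))*(b - 29) = (3*((-3 + 3)*(-2)) - 1*7)*(-12 - 29) = (3*(0*(-2)) - 7)*(-41) = (3*0 - 7)*(-41) = (0 - 7)*(-41) = -7*(-41) = 287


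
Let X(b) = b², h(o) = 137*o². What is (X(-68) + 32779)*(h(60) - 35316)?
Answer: 17126235252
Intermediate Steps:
(X(-68) + 32779)*(h(60) - 35316) = ((-68)² + 32779)*(137*60² - 35316) = (4624 + 32779)*(137*3600 - 35316) = 37403*(493200 - 35316) = 37403*457884 = 17126235252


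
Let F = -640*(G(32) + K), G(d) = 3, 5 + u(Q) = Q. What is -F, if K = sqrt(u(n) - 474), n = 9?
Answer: 1920 + 640*I*sqrt(470) ≈ 1920.0 + 13875.0*I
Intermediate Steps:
u(Q) = -5 + Q
K = I*sqrt(470) (K = sqrt((-5 + 9) - 474) = sqrt(4 - 474) = sqrt(-470) = I*sqrt(470) ≈ 21.679*I)
F = -1920 - 640*I*sqrt(470) (F = -640*(3 + I*sqrt(470)) = -1920 - 640*I*sqrt(470) ≈ -1920.0 - 13875.0*I)
-F = -(-1920 - 640*I*sqrt(470)) = 1920 + 640*I*sqrt(470)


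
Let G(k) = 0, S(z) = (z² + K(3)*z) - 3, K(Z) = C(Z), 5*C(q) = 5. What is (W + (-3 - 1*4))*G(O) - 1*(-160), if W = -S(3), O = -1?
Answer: 160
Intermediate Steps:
C(q) = 1 (C(q) = (⅕)*5 = 1)
K(Z) = 1
S(z) = -3 + z + z² (S(z) = (z² + 1*z) - 3 = (z² + z) - 3 = (z + z²) - 3 = -3 + z + z²)
W = -9 (W = -(-3 + 3 + 3²) = -(-3 + 3 + 9) = -1*9 = -9)
(W + (-3 - 1*4))*G(O) - 1*(-160) = (-9 + (-3 - 1*4))*0 - 1*(-160) = (-9 + (-3 - 4))*0 + 160 = (-9 - 7)*0 + 160 = -16*0 + 160 = 0 + 160 = 160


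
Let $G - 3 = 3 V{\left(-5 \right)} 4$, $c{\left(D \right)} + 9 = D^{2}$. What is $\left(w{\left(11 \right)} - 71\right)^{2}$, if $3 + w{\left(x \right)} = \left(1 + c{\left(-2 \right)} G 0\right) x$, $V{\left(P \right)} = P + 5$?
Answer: $3969$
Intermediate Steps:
$V{\left(P \right)} = 5 + P$
$c{\left(D \right)} = -9 + D^{2}$
$G = 3$ ($G = 3 + 3 \left(5 - 5\right) 4 = 3 + 3 \cdot 0 \cdot 4 = 3 + 0 \cdot 4 = 3 + 0 = 3$)
$w{\left(x \right)} = -3 + x$ ($w{\left(x \right)} = -3 + \left(1 + \left(-9 + \left(-2\right)^{2}\right) 3 \cdot 0\right) x = -3 + \left(1 + \left(-9 + 4\right) 3 \cdot 0\right) x = -3 + \left(1 + \left(-5\right) 3 \cdot 0\right) x = -3 + \left(1 - 0\right) x = -3 + \left(1 + 0\right) x = -3 + 1 x = -3 + x$)
$\left(w{\left(11 \right)} - 71\right)^{2} = \left(\left(-3 + 11\right) - 71\right)^{2} = \left(8 - 71\right)^{2} = \left(-63\right)^{2} = 3969$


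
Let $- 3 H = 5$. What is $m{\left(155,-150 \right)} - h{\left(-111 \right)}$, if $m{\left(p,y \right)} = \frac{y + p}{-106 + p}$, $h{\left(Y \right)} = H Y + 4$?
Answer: $- \frac{9256}{49} \approx -188.9$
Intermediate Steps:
$H = - \frac{5}{3}$ ($H = \left(- \frac{1}{3}\right) 5 = - \frac{5}{3} \approx -1.6667$)
$h{\left(Y \right)} = 4 - \frac{5 Y}{3}$ ($h{\left(Y \right)} = - \frac{5 Y}{3} + 4 = 4 - \frac{5 Y}{3}$)
$m{\left(p,y \right)} = \frac{p + y}{-106 + p}$
$m{\left(155,-150 \right)} - h{\left(-111 \right)} = \frac{155 - 150}{-106 + 155} - \left(4 - -185\right) = \frac{1}{49} \cdot 5 - \left(4 + 185\right) = \frac{1}{49} \cdot 5 - 189 = \frac{5}{49} - 189 = - \frac{9256}{49}$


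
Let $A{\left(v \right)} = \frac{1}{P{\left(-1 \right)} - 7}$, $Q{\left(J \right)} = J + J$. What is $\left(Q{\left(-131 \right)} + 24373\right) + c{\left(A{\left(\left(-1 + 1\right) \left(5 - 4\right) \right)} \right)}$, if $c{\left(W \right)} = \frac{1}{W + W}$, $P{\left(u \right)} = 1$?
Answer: $24108$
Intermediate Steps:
$Q{\left(J \right)} = 2 J$
$A{\left(v \right)} = - \frac{1}{6}$ ($A{\left(v \right)} = \frac{1}{1 - 7} = \frac{1}{-6} = - \frac{1}{6}$)
$c{\left(W \right)} = \frac{1}{2 W}$
$\left(Q{\left(-131 \right)} + 24373\right) + c{\left(A{\left(\left(-1 + 1\right) \left(5 - 4\right) \right)} \right)} = \left(2 \left(-131\right) + 24373\right) + \frac{1}{2 \left(- \frac{1}{6}\right)} = \left(-262 + 24373\right) + \frac{1}{2} \left(-6\right) = 24111 - 3 = 24108$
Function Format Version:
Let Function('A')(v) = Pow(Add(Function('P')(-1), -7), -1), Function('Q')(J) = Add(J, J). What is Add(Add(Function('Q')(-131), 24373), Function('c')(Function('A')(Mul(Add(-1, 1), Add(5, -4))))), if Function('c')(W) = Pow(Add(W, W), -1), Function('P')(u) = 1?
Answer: 24108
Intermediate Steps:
Function('Q')(J) = Mul(2, J)
Function('A')(v) = Rational(-1, 6) (Function('A')(v) = Pow(Add(1, -7), -1) = Pow(-6, -1) = Rational(-1, 6))
Function('c')(W) = Mul(Rational(1, 2), Pow(W, -1)) (Function('c')(W) = Pow(Mul(2, W), -1) = Mul(Rational(1, 2), Pow(W, -1)))
Add(Add(Function('Q')(-131), 24373), Function('c')(Function('A')(Mul(Add(-1, 1), Add(5, -4))))) = Add(Add(Mul(2, -131), 24373), Mul(Rational(1, 2), Pow(Rational(-1, 6), -1))) = Add(Add(-262, 24373), Mul(Rational(1, 2), -6)) = Add(24111, -3) = 24108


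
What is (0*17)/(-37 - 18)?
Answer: 0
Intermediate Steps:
(0*17)/(-37 - 18) = 0/(-55) = 0*(-1/55) = 0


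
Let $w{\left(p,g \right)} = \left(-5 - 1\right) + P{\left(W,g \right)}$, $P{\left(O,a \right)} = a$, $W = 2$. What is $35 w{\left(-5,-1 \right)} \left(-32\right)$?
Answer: $7840$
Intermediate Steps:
$w{\left(p,g \right)} = -6 + g$ ($w{\left(p,g \right)} = \left(-5 - 1\right) + g = -6 + g$)
$35 w{\left(-5,-1 \right)} \left(-32\right) = 35 \left(-6 - 1\right) \left(-32\right) = 35 \left(-7\right) \left(-32\right) = \left(-245\right) \left(-32\right) = 7840$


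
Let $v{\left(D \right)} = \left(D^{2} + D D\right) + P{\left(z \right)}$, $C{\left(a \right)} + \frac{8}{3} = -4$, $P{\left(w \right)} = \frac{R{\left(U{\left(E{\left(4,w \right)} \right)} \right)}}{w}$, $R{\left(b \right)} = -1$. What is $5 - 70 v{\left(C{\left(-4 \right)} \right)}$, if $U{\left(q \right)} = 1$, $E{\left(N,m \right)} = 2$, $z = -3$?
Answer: $- \frac{56165}{9} \approx -6240.6$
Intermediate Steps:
$P{\left(w \right)} = - \frac{1}{w}$
$C{\left(a \right)} = - \frac{20}{3}$ ($C{\left(a \right)} = - \frac{8}{3} - 4 = - \frac{20}{3}$)
$v{\left(D \right)} = \frac{1}{3} + 2 D^{2}$ ($v{\left(D \right)} = \left(D^{2} + D D\right) - \frac{1}{-3} = \left(D^{2} + D^{2}\right) - - \frac{1}{3} = 2 D^{2} + \frac{1}{3} = \frac{1}{3} + 2 D^{2}$)
$5 - 70 v{\left(C{\left(-4 \right)} \right)} = 5 - 70 \left(\frac{1}{3} + 2 \left(- \frac{20}{3}\right)^{2}\right) = 5 - 70 \left(\frac{1}{3} + 2 \cdot \frac{400}{9}\right) = 5 - 70 \left(\frac{1}{3} + \frac{800}{9}\right) = 5 - \frac{56210}{9} = - \frac{56165}{9}$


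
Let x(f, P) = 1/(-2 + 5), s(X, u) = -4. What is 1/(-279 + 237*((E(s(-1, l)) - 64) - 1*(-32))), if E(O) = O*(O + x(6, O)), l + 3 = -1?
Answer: -1/4387 ≈ -0.00022795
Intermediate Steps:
l = -4 (l = -3 - 1 = -4)
x(f, P) = ⅓ (x(f, P) = 1/3 = ⅓)
E(O) = O*(⅓ + O) (E(O) = O*(O + ⅓) = O*(⅓ + O))
1/(-279 + 237*((E(s(-1, l)) - 64) - 1*(-32))) = 1/(-279 + 237*((-4*(⅓ - 4) - 64) - 1*(-32))) = 1/(-279 + 237*((-4*(-11/3) - 64) + 32)) = 1/(-279 + 237*((44/3 - 64) + 32)) = 1/(-279 + 237*(-148/3 + 32)) = 1/(-279 + 237*(-52/3)) = 1/(-279 - 4108) = 1/(-4387) = -1/4387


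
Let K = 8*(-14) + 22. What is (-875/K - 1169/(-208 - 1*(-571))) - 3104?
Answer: -6746351/2178 ≈ -3097.5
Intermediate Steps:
K = -90 (K = -112 + 22 = -90)
(-875/K - 1169/(-208 - 1*(-571))) - 3104 = (-875/(-90) - 1169/(-208 - 1*(-571))) - 3104 = (-875*(-1/90) - 1169/(-208 + 571)) - 3104 = (175/18 - 1169/363) - 3104 = 14161/2178 - 3104 = -6746351/2178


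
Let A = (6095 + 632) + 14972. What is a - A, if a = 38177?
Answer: 16478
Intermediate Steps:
A = 21699 (A = 6727 + 14972 = 21699)
a - A = 38177 - 1*21699 = 38177 - 21699 = 16478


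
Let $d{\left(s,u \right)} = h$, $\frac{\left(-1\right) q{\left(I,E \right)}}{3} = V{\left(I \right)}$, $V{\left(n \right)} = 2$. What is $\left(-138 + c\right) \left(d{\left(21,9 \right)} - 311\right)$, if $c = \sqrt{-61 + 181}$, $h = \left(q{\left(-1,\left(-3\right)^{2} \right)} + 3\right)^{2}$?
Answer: $41676 - 604 \sqrt{30} \approx 38368.0$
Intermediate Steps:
$q{\left(I,E \right)} = -6$ ($q{\left(I,E \right)} = \left(-3\right) 2 = -6$)
$h = 9$ ($h = \left(-6 + 3\right)^{2} = \left(-3\right)^{2} = 9$)
$d{\left(s,u \right)} = 9$
$c = 2 \sqrt{30}$ ($c = \sqrt{120} = 2 \sqrt{30} \approx 10.954$)
$\left(-138 + c\right) \left(d{\left(21,9 \right)} - 311\right) = \left(-138 + 2 \sqrt{30}\right) \left(9 - 311\right) = \left(-138 + 2 \sqrt{30}\right) \left(-302\right) = 41676 - 604 \sqrt{30}$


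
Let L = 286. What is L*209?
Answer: 59774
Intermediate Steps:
L*209 = 286*209 = 59774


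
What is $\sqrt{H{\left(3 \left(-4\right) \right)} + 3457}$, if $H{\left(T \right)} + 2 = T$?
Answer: $\sqrt{3443} \approx 58.677$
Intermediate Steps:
$H{\left(T \right)} = -2 + T$
$\sqrt{H{\left(3 \left(-4\right) \right)} + 3457} = \sqrt{\left(-2 + 3 \left(-4\right)\right) + 3457} = \sqrt{\left(-2 - 12\right) + 3457} = \sqrt{-14 + 3457} = \sqrt{3443}$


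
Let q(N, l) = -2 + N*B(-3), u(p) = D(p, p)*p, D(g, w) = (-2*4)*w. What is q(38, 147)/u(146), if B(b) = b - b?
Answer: 1/85264 ≈ 1.1728e-5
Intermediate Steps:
B(b) = 0
D(g, w) = -8*w
u(p) = -8*p² (u(p) = (-8*p)*p = -8*p²)
q(N, l) = -2 (q(N, l) = -2 + N*0 = -2 + 0 = -2)
q(38, 147)/u(146) = -2/((-8*146²)) = -2/((-8*21316)) = -2/(-170528) = -2*(-1/170528) = 1/85264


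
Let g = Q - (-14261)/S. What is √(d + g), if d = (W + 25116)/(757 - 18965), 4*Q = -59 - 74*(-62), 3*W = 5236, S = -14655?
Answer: √34915306558312970/5559130 ≈ 33.613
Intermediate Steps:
W = 5236/3 (W = (⅓)*5236 = 5236/3 ≈ 1745.3)
Q = 4529/4 (Q = (-59 - 74*(-62))/4 = (-59 + 4588)/4 = (¼)*4529 = 4529/4 ≈ 1132.3)
g = 66315451/58620 (g = 4529/4 - (-14261)/(-14655) = 4529/4 - (-14261)*(-1)/14655 = 4529/4 - 1*14261/14655 = 4529/4 - 14261/14655 = 66315451/58620 ≈ 1131.3)
d = -10073/6828 (d = (5236/3 + 25116)/(757 - 18965) = (80584/3)/(-18208) = (80584/3)*(-1/18208) = -10073/6828 ≈ -1.4752)
√(d + g) = √(-10073/6828 + 66315451/58620) = √(6280714169/5559130) = √34915306558312970/5559130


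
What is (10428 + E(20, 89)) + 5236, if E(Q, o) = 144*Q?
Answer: 18544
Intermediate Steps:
(10428 + E(20, 89)) + 5236 = (10428 + 144*20) + 5236 = (10428 + 2880) + 5236 = 13308 + 5236 = 18544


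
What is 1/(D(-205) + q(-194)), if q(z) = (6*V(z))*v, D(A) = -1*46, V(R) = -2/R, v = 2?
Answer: -97/4450 ≈ -0.021798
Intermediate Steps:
D(A) = -46
q(z) = -24/z (q(z) = (6*(-2/z))*2 = -12/z*2 = -24/z)
1/(D(-205) + q(-194)) = 1/(-46 - 24/(-194)) = 1/(-46 - 24*(-1/194)) = 1/(-46 + 12/97) = 1/(-4450/97) = -97/4450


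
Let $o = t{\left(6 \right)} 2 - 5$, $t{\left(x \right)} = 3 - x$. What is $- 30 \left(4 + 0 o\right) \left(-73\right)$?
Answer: $8760$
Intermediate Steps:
$o = -11$ ($o = \left(3 - 6\right) 2 - 5 = \left(-3\right) 2 - 5 = -6 - 5 = -11$)
$- 30 \left(4 + 0 o\right) \left(-73\right) = - 30 \left(4 + 0 \left(-11\right)\right) \left(-73\right) = - 30 \left(4 + 0\right) \left(-73\right) = \left(-30\right) 4 \left(-73\right) = \left(-120\right) \left(-73\right) = 8760$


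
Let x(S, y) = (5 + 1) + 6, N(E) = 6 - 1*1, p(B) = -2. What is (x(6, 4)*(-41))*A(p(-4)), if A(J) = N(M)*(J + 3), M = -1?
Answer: -2460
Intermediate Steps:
N(E) = 5 (N(E) = 6 - 1 = 5)
x(S, y) = 12 (x(S, y) = 6 + 6 = 12)
A(J) = 15 + 5*J (A(J) = 5*(J + 3) = 5*(3 + J) = 15 + 5*J)
(x(6, 4)*(-41))*A(p(-4)) = (12*(-41))*(15 + 5*(-2)) = -492*(15 - 10) = -492*5 = -2460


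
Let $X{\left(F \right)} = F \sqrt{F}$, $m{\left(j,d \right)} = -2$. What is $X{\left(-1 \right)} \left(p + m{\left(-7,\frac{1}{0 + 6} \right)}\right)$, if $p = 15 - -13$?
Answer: $- 26 i \approx - 26.0 i$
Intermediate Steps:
$p = 28$ ($p = 15 + 13 = 28$)
$X{\left(F \right)} = F^{\frac{3}{2}}$
$X{\left(-1 \right)} \left(p + m{\left(-7,\frac{1}{0 + 6} \right)}\right) = \left(-1\right)^{\frac{3}{2}} \left(28 - 2\right) = - i 26 = - 26 i$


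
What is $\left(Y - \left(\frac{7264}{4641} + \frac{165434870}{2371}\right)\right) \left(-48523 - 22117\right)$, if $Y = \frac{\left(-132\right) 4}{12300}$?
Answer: $\frac{11118678783677296352}{2255781255} \approx 4.929 \cdot 10^{9}$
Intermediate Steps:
$Y = - \frac{44}{1025}$ ($Y = \left(-528\right) \frac{1}{12300} = - \frac{44}{1025} \approx -0.042927$)
$\left(Y - \left(\frac{7264}{4641} + \frac{165434870}{2371}\right)\right) \left(-48523 - 22117\right) = \left(- \frac{44}{1025} - \left(\frac{7264}{4641} + \frac{165434870}{2371}\right)\right) \left(-48523 - 22117\right) = \left(- \frac{44}{1025} - \left(\frac{7264}{4641} + \frac{17722}{4742 \cdot \frac{1}{18670}}\right)\right) \left(-70640\right) = \left(- \frac{44}{1025} - \left(\frac{7264}{4641} + \frac{17722}{\frac{2371}{9335}}\right)\right) \left(-70640\right) = \left(- \frac{44}{1025} - \frac{767800454614}{11003811}\right) \left(-70640\right) = \left(- \frac{786995950147034}{11278906275}\right) \left(-70640\right) = \frac{11118678783677296352}{2255781255}$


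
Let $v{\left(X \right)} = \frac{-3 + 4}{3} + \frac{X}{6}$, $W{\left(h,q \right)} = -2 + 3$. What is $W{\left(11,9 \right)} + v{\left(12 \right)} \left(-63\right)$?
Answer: $-146$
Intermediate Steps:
$W{\left(h,q \right)} = 1$
$v{\left(X \right)} = \frac{1}{3} + \frac{X}{6}$ ($v{\left(X \right)} = 1 \cdot \frac{1}{3} + X \frac{1}{6} = \frac{1}{3} + \frac{X}{6}$)
$W{\left(11,9 \right)} + v{\left(12 \right)} \left(-63\right) = 1 + \left(\frac{1}{3} + \frac{1}{6} \cdot 12\right) \left(-63\right) = 1 + \left(\frac{1}{3} + 2\right) \left(-63\right) = 1 + \frac{7}{3} \left(-63\right) = 1 - 147 = -146$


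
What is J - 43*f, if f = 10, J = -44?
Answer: -474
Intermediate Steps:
J - 43*f = -44 - 43*10 = -44 - 430 = -474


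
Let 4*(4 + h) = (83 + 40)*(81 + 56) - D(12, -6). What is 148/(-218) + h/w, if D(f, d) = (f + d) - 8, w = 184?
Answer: 1780769/80224 ≈ 22.197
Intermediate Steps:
D(f, d) = -8 + d + f (D(f, d) = (d + f) - 8 = -8 + d + f)
h = 16837/4 (h = -4 + ((83 + 40)*(81 + 56) - (-8 - 6 + 12))/4 = -4 + (123*137 - 1*(-2))/4 = -4 + (16851 + 2)/4 = -4 + (¼)*16853 = -4 + 16853/4 = 16837/4 ≈ 4209.3)
148/(-218) + h/w = 148/(-218) + (16837/4)/184 = 148*(-1/218) + (16837/4)*(1/184) = -74/109 + 16837/736 = 1780769/80224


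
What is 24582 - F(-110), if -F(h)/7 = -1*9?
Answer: 24519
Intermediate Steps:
F(h) = 63 (F(h) = -(-7)*9 = -7*(-9) = 63)
24582 - F(-110) = 24582 - 1*63 = 24582 - 63 = 24519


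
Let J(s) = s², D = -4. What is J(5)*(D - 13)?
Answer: -425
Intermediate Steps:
J(5)*(D - 13) = 5²*(-4 - 13) = 25*(-17) = -425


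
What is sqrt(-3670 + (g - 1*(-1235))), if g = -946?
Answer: 7*I*sqrt(69) ≈ 58.146*I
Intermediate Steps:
sqrt(-3670 + (g - 1*(-1235))) = sqrt(-3670 + (-946 - 1*(-1235))) = sqrt(-3670 + (-946 + 1235)) = sqrt(-3670 + 289) = sqrt(-3381) = 7*I*sqrt(69)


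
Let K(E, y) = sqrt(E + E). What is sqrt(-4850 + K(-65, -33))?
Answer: sqrt(-4850 + I*sqrt(130)) ≈ 0.0819 + 69.642*I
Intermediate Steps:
K(E, y) = sqrt(2)*sqrt(E) (K(E, y) = sqrt(2*E) = sqrt(2)*sqrt(E))
sqrt(-4850 + K(-65, -33)) = sqrt(-4850 + sqrt(2)*sqrt(-65)) = sqrt(-4850 + sqrt(2)*(I*sqrt(65))) = sqrt(-4850 + I*sqrt(130))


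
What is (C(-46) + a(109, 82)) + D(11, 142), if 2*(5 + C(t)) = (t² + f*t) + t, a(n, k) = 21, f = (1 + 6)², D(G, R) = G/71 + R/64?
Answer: -167279/2272 ≈ -73.626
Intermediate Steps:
D(G, R) = R/64 + G/71 (D(G, R) = G*(1/71) + R*(1/64) = G/71 + R/64 = R/64 + G/71)
f = 49 (f = 7² = 49)
C(t) = -5 + t²/2 + 25*t (C(t) = -5 + ((t² + 49*t) + t)/2 = -5 + (t² + 50*t)/2 = -5 + (t²/2 + 25*t) = -5 + t²/2 + 25*t)
(C(-46) + a(109, 82)) + D(11, 142) = ((-5 + (½)*(-46)² + 25*(-46)) + 21) + ((1/64)*142 + (1/71)*11) = ((-5 + (½)*2116 - 1150) + 21) + (71/32 + 11/71) = ((-5 + 1058 - 1150) + 21) + 5393/2272 = (-97 + 21) + 5393/2272 = -76 + 5393/2272 = -167279/2272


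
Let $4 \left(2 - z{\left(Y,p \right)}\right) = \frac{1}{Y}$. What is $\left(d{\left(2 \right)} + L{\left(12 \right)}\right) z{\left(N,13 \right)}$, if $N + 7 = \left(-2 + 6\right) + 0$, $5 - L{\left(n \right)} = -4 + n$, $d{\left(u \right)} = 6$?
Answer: $\frac{25}{4} \approx 6.25$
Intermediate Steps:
$L{\left(n \right)} = 9 - n$ ($L{\left(n \right)} = 5 - \left(-4 + n\right) = 9 - n$)
$N = -3$ ($N = -7 + \left(\left(-2 + 6\right) + 0\right) = -7 + \left(4 + 0\right) = -7 + 4 = -3$)
$z{\left(Y,p \right)} = 2 - \frac{1}{4 Y}$
$\left(d{\left(2 \right)} + L{\left(12 \right)}\right) z{\left(N,13 \right)} = \left(6 + \left(9 - 12\right)\right) \left(2 - \frac{1}{4 \left(-3\right)}\right) = \left(6 + \left(9 - 12\right)\right) \left(2 - - \frac{1}{12}\right) = \left(6 - 3\right) \left(2 + \frac{1}{12}\right) = 3 \cdot \frac{25}{12} = \frac{25}{4}$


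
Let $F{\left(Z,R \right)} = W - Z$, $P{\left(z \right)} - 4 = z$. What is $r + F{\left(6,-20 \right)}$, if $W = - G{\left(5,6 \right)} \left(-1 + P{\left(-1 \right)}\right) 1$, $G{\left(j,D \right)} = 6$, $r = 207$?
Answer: $189$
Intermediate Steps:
$P{\left(z \right)} = 4 + z$
$W = -12$ ($W = - 6 \left(-1 + \left(4 - 1\right)\right) 1 = - 6 \left(-1 + 3\right) 1 = - 6 \cdot 2 \cdot 1 = - 6 \cdot 2 = \left(-1\right) 12 = -12$)
$F{\left(Z,R \right)} = -12 - Z$
$r + F{\left(6,-20 \right)} = 207 - 18 = 189$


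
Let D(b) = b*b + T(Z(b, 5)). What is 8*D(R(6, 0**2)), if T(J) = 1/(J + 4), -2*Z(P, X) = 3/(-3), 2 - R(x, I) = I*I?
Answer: 304/9 ≈ 33.778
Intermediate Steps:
R(x, I) = 2 - I**2 (R(x, I) = 2 - I*I = 2 - I**2)
Z(P, X) = 1/2 (Z(P, X) = -3/(2*(-3)) = -3*(-1)/(2*3) = -1/2*(-1) = 1/2)
T(J) = 1/(4 + J)
D(b) = 2/9 + b**2 (D(b) = b*b + 1/(4 + 1/2) = b**2 + 1/(9/2) = b**2 + 2/9 = 2/9 + b**2)
8*D(R(6, 0**2)) = 8*(2/9 + (2 - (0**2)**2)**2) = 8*(2/9 + (2 - 1*0**2)**2) = 8*(2/9 + (2 - 1*0)**2) = 8*(2/9 + (2 + 0)**2) = 8*(2/9 + 2**2) = 8*(2/9 + 4) = 8*(38/9) = 304/9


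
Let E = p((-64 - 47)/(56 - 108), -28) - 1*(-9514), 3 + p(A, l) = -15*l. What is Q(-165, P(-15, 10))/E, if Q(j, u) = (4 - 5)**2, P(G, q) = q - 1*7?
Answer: 1/9931 ≈ 0.00010069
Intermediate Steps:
P(G, q) = -7 + q (P(G, q) = q - 7 = -7 + q)
p(A, l) = -3 - 15*l
Q(j, u) = 1 (Q(j, u) = (-1)**2 = 1)
E = 9931 (E = (-3 - 15*(-28)) - 1*(-9514) = (-3 + 420) + 9514 = 417 + 9514 = 9931)
Q(-165, P(-15, 10))/E = 1/9931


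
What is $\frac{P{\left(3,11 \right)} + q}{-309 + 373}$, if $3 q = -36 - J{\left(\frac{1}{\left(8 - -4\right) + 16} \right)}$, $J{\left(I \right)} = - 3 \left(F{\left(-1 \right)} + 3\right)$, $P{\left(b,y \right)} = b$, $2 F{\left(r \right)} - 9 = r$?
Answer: $- \frac{1}{32} \approx -0.03125$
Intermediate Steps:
$F{\left(r \right)} = \frac{9}{2} + \frac{r}{2}$
$J{\left(I \right)} = -21$ ($J{\left(I \right)} = - 3 \left(\left(\frac{9}{2} + \frac{1}{2} \left(-1\right)\right) + 3\right) = - 3 \left(\left(\frac{9}{2} - \frac{1}{2}\right) + 3\right) = - 3 \left(4 + 3\right) = \left(-3\right) 7 = -21$)
$q = -5$ ($q = \frac{-36 - -21}{3} = \frac{-36 + 21}{3} = \frac{1}{3} \left(-15\right) = -5$)
$\frac{P{\left(3,11 \right)} + q}{-309 + 373} = \frac{3 - 5}{-309 + 373} = - \frac{2}{64} = \left(-2\right) \frac{1}{64} = - \frac{1}{32}$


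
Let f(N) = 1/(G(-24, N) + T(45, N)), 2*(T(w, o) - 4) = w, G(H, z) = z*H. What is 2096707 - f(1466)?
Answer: 147429952707/70315 ≈ 2.0967e+6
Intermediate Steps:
G(H, z) = H*z
T(w, o) = 4 + w/2
f(N) = 1/(53/2 - 24*N) (f(N) = 1/(-24*N + (4 + (1/2)*45)) = 1/(-24*N + (4 + 45/2)) = 1/(-24*N + 53/2) = 1/(53/2 - 24*N))
2096707 - f(1466) = 2096707 - (-2)/(-53 + 48*1466) = 2096707 - (-2)/(-53 + 70368) = 2096707 - (-2)/70315 = 2096707 - 1*(-2/70315) = 2096707 + 2/70315 = 147429952707/70315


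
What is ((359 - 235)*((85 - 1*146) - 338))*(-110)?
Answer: 5442360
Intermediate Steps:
((359 - 235)*((85 - 1*146) - 338))*(-110) = (124*((85 - 146) - 338))*(-110) = (124*(-61 - 338))*(-110) = (124*(-399))*(-110) = -49476*(-110) = 5442360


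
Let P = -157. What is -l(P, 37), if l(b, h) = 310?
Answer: -310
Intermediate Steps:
-l(P, 37) = -1*310 = -310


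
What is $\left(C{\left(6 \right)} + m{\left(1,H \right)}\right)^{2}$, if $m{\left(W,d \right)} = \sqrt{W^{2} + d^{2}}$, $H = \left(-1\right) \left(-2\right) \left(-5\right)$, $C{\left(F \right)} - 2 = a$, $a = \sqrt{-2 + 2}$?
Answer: $\left(2 + \sqrt{101}\right)^{2} \approx 145.2$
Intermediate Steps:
$a = 0$ ($a = \sqrt{0} = 0$)
$C{\left(F \right)} = 2$ ($C{\left(F \right)} = 2 + 0 = 2$)
$H = -10$ ($H = 2 \left(-5\right) = -10$)
$\left(C{\left(6 \right)} + m{\left(1,H \right)}\right)^{2} = \left(2 + \sqrt{1^{2} + \left(-10\right)^{2}}\right)^{2} = \left(2 + \sqrt{1 + 100}\right)^{2} = \left(2 + \sqrt{101}\right)^{2}$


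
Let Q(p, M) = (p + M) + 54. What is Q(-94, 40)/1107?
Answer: 0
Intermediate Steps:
Q(p, M) = 54 + M + p (Q(p, M) = (M + p) + 54 = 54 + M + p)
Q(-94, 40)/1107 = (54 + 40 - 94)/1107 = 0*(1/1107) = 0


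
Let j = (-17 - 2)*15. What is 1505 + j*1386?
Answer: -393505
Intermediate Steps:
j = -285 (j = -19*15 = -285)
1505 + j*1386 = 1505 - 285*1386 = 1505 - 395010 = -393505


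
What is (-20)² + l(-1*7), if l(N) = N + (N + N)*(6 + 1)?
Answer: 295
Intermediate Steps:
l(N) = 15*N (l(N) = N + (2*N)*7 = N + 14*N = 15*N)
(-20)² + l(-1*7) = (-20)² + 15*(-1*7) = 400 + 15*(-7) = 400 - 105 = 295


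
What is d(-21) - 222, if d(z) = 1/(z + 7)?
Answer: -3109/14 ≈ -222.07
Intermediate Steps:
d(z) = 1/(7 + z)
d(-21) - 222 = 1/(7 - 21) - 222 = 1/(-14) - 222 = -1/14 - 222 = -3109/14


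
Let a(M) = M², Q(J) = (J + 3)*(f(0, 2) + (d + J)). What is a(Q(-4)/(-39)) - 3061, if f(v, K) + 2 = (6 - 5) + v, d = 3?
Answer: -4655777/1521 ≈ -3061.0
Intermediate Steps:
f(v, K) = -1 + v (f(v, K) = -2 + ((6 - 5) + v) = -2 + (1 + v) = -1 + v)
Q(J) = (2 + J)*(3 + J) (Q(J) = (J + 3)*((-1 + 0) + (3 + J)) = (3 + J)*(-1 + (3 + J)) = (3 + J)*(2 + J) = (2 + J)*(3 + J))
a(Q(-4)/(-39)) - 3061 = ((6 + (-4)² + 5*(-4))/(-39))² - 3061 = ((6 + 16 - 20)*(-1/39))² - 3061 = (2*(-1/39))² - 3061 = (-2/39)² - 3061 = 4/1521 - 3061 = -4655777/1521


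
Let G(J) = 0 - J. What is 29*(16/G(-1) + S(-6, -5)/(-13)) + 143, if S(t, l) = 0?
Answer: 607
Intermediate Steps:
G(J) = -J
29*(16/G(-1) + S(-6, -5)/(-13)) + 143 = 29*(16/((-1*(-1))) + 0/(-13)) + 143 = 29*(16/1 + 0*(-1/13)) + 143 = 29*(16*1 + 0) + 143 = 29*(16 + 0) + 143 = 29*16 + 143 = 464 + 143 = 607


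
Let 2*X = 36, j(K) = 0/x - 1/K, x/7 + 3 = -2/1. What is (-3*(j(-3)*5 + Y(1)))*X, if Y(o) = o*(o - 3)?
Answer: 18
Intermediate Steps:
x = -35 (x = -21 + 7*(-2/1) = -21 + 7*(-2*1) = -21 + 7*(-2) = -21 - 14 = -35)
j(K) = -1/K (j(K) = 0/(-35) - 1/K = 0*(-1/35) - 1/K = 0 - 1/K = -1/K)
Y(o) = o*(-3 + o)
X = 18 (X = (½)*36 = 18)
(-3*(j(-3)*5 + Y(1)))*X = -3*(-1/(-3)*5 + 1*(-3 + 1))*18 = -3*(-1*(-⅓)*5 + 1*(-2))*18 = -3*((⅓)*5 - 2)*18 = -3*(5/3 - 2)*18 = -3*(-⅓)*18 = 1*18 = 18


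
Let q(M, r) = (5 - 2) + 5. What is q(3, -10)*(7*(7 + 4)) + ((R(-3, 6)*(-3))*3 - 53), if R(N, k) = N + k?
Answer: 536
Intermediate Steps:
q(M, r) = 8 (q(M, r) = 3 + 5 = 8)
q(3, -10)*(7*(7 + 4)) + ((R(-3, 6)*(-3))*3 - 53) = 8*(7*(7 + 4)) + (((-3 + 6)*(-3))*3 - 53) = 8*(7*11) + ((3*(-3))*3 - 53) = 8*77 + (-9*3 - 53) = 616 + (-27 - 53) = 616 - 80 = 536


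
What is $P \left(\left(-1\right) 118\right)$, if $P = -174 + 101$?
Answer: $8614$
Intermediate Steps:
$P = -73$
$P \left(\left(-1\right) 118\right) = - 73 \left(\left(-1\right) 118\right) = \left(-73\right) \left(-118\right) = 8614$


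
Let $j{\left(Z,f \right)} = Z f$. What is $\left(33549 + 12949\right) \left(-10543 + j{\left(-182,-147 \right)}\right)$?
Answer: $753779078$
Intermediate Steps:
$\left(33549 + 12949\right) \left(-10543 + j{\left(-182,-147 \right)}\right) = \left(33549 + 12949\right) \left(-10543 - -26754\right) = 46498 \left(-10543 + 26754\right) = 46498 \cdot 16211 = 753779078$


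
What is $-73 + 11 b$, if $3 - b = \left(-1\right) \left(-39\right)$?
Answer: $-469$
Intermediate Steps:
$b = -36$ ($b = 3 - \left(-1\right) \left(-39\right) = 3 - 39 = -36$)
$-73 + 11 b = -73 + 11 \left(-36\right) = -73 - 396 = -469$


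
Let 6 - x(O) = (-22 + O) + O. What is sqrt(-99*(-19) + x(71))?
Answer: sqrt(1767) ≈ 42.036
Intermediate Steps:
x(O) = 28 - 2*O (x(O) = 6 - ((-22 + O) + O) = 6 - (-22 + 2*O) = 6 + (22 - 2*O) = 28 - 2*O)
sqrt(-99*(-19) + x(71)) = sqrt(-99*(-19) + (28 - 2*71)) = sqrt(1881 + (28 - 142)) = sqrt(1881 - 114) = sqrt(1767)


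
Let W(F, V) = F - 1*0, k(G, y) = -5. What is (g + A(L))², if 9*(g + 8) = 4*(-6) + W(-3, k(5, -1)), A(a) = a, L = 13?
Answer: 4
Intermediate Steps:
W(F, V) = F (W(F, V) = F + 0 = F)
g = -11 (g = -8 + (4*(-6) - 3)/9 = -8 + (-24 - 3)/9 = -8 + (⅑)*(-27) = -8 - 3 = -11)
(g + A(L))² = (-11 + 13)² = 2² = 4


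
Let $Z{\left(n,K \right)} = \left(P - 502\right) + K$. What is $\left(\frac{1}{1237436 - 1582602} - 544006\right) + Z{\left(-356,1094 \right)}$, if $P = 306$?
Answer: $- \frac{187462415929}{345166} \approx -5.4311 \cdot 10^{5}$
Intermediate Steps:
$Z{\left(n,K \right)} = -196 + K$ ($Z{\left(n,K \right)} = \left(306 - 502\right) + K = -196 + K$)
$\left(\frac{1}{1237436 - 1582602} - 544006\right) + Z{\left(-356,1094 \right)} = \left(\frac{1}{1237436 - 1582602} - 544006\right) + \left(-196 + 1094\right) = \left(\frac{1}{-345166} - 544006\right) + 898 = \left(- \frac{1}{345166} - 544006\right) + 898 = - \frac{187772374997}{345166} + 898 = - \frac{187462415929}{345166}$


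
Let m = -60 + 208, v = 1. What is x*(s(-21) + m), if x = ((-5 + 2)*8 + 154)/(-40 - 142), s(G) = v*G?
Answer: -635/7 ≈ -90.714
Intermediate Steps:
s(G) = G (s(G) = 1*G = G)
x = -5/7 (x = (-3*8 + 154)/(-182) = (-24 + 154)*(-1/182) = 130*(-1/182) = -5/7 ≈ -0.71429)
m = 148
x*(s(-21) + m) = -5*(-21 + 148)/7 = -5/7*127 = -635/7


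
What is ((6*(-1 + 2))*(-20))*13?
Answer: -1560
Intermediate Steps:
((6*(-1 + 2))*(-20))*13 = ((6*1)*(-20))*13 = (6*(-20))*13 = -120*13 = -1560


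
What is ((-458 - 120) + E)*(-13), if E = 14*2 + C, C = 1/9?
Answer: 64337/9 ≈ 7148.6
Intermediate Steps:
C = ⅑ ≈ 0.11111
E = 253/9 (E = 14*2 + ⅑ = 28 + ⅑ = 253/9 ≈ 28.111)
((-458 - 120) + E)*(-13) = ((-458 - 120) + 253/9)*(-13) = (-578 + 253/9)*(-13) = -4949/9*(-13) = 64337/9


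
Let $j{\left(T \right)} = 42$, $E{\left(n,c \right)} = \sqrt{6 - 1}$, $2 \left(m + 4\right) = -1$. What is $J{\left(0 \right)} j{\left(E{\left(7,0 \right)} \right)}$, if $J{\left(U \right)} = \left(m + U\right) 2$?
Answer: $-378$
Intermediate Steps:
$m = - \frac{9}{2}$ ($m = -4 + \frac{1}{2} \left(-1\right) = -4 - \frac{1}{2} = - \frac{9}{2} \approx -4.5$)
$E{\left(n,c \right)} = \sqrt{5}$
$J{\left(U \right)} = -9 + 2 U$ ($J{\left(U \right)} = \left(- \frac{9}{2} + U\right) 2 = -9 + 2 U$)
$J{\left(0 \right)} j{\left(E{\left(7,0 \right)} \right)} = \left(-9 + 2 \cdot 0\right) 42 = \left(-9 + 0\right) 42 = \left(-9\right) 42 = -378$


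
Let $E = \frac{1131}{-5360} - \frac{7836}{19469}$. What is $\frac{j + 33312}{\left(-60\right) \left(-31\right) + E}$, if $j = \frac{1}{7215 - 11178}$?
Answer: $\frac{13776319668597200}{768957225489963} \approx 17.916$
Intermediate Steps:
$j = - \frac{1}{3963}$ ($j = \frac{1}{-3963} = - \frac{1}{3963} \approx -0.00025233$)
$E = - \frac{64020399}{104353840}$ ($E = 1131 \left(- \frac{1}{5360}\right) - \frac{7836}{19469} = - \frac{1131}{5360} - \frac{7836}{19469} = - \frac{64020399}{104353840} \approx -0.61349$)
$\frac{j + 33312}{\left(-60\right) \left(-31\right) + E} = \frac{- \frac{1}{3963} + 33312}{\left(-60\right) \left(-31\right) - \frac{64020399}{104353840}} = \frac{132015455}{3963 \left(1860 - \frac{64020399}{104353840}\right)} = \frac{132015455}{3963 \cdot \frac{194034122001}{104353840}} = \frac{132015455}{3963} \cdot \frac{104353840}{194034122001} = \frac{13776319668597200}{768957225489963}$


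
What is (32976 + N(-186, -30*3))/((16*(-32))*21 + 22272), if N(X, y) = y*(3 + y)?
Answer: 2267/640 ≈ 3.5422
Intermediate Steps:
(32976 + N(-186, -30*3))/((16*(-32))*21 + 22272) = (32976 + (-30*3)*(3 - 30*3))/((16*(-32))*21 + 22272) = (32976 - 90*(3 - 90))/(-512*21 + 22272) = (32976 - 90*(-87))/(-10752 + 22272) = (32976 + 7830)/11520 = 40806*(1/11520) = 2267/640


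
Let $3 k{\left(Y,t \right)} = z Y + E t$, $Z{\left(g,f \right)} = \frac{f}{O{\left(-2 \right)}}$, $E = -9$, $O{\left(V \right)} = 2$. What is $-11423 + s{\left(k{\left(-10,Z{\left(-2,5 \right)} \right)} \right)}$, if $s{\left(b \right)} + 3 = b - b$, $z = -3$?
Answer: $-11426$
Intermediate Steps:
$Z{\left(g,f \right)} = \frac{f}{2}$
$k{\left(Y,t \right)} = - Y - 3 t$ ($k{\left(Y,t \right)} = \frac{- 3 Y - 9 t}{3} = \frac{- 9 t - 3 Y}{3} = - Y - 3 t$)
$s{\left(b \right)} = -3$ ($s{\left(b \right)} = -3 + \left(b - b\right) = -3 + 0 = -3$)
$-11423 + s{\left(k{\left(-10,Z{\left(-2,5 \right)} \right)} \right)} = -11423 - 3 = -11426$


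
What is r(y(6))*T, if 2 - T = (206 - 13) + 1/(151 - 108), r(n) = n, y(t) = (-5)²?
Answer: -205350/43 ≈ -4775.6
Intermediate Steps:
y(t) = 25
T = -8214/43 (T = 2 - ((206 - 13) + 1/(151 - 108)) = 2 - (193 + 1/43) = 2 - 1*8300/43 = 2 - 8300/43 = -8214/43 ≈ -191.02)
r(y(6))*T = 25*(-8214/43) = -205350/43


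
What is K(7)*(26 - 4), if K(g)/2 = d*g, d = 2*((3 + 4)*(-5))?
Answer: -21560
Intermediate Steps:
d = -70 (d = 2*(7*(-5)) = 2*(-35) = -70)
K(g) = -140*g (K(g) = 2*(-70*g) = -140*g)
K(7)*(26 - 4) = (-140*7)*(26 - 4) = -980*22 = -21560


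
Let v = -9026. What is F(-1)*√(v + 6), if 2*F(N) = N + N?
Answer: -2*I*√2255 ≈ -94.974*I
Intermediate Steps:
F(N) = N (F(N) = (N + N)/2 = (2*N)/2 = N)
F(-1)*√(v + 6) = -√(-9026 + 6) = -√(-9020) = -2*I*√2255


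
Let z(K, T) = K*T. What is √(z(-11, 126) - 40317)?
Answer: I*√41703 ≈ 204.21*I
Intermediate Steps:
√(z(-11, 126) - 40317) = √(-11*126 - 40317) = √(-1386 - 40317) = √(-41703) = I*√41703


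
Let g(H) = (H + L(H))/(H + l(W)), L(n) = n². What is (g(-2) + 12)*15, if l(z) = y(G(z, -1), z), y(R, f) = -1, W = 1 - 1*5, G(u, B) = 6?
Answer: 170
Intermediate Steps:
W = -4 (W = 1 - 5 = -4)
l(z) = -1
g(H) = (H + H²)/(-1 + H) (g(H) = (H + H²)/(H - 1) = (H + H²)/(-1 + H))
(g(-2) + 12)*15 = (-2*(1 - 2)/(-1 - 2) + 12)*15 = (-2*(-1)/(-3) + 12)*15 = (-2*(-⅓)*(-1) + 12)*15 = (-⅔ + 12)*15 = (34/3)*15 = 170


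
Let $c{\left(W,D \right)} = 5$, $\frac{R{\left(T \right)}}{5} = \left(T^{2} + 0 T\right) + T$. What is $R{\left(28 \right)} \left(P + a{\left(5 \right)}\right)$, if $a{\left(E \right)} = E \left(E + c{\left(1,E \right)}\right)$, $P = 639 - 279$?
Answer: $1664600$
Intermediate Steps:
$R{\left(T \right)} = 5 T + 5 T^{2}$ ($R{\left(T \right)} = 5 \left(\left(T^{2} + 0 T\right) + T\right) = 5 \left(\left(T^{2} + 0\right) + T\right) = 5 \left(T^{2} + T\right) = 5 \left(T + T^{2}\right) = 5 T + 5 T^{2}$)
$P = 360$ ($P = 639 - 279 = 360$)
$a{\left(E \right)} = E \left(5 + E\right)$ ($a{\left(E \right)} = E \left(E + 5\right) = E \left(5 + E\right)$)
$R{\left(28 \right)} \left(P + a{\left(5 \right)}\right) = 5 \cdot 28 \left(1 + 28\right) \left(360 + 5 \left(5 + 5\right)\right) = 5 \cdot 28 \cdot 29 \left(360 + 5 \cdot 10\right) = 4060 \left(360 + 50\right) = 4060 \cdot 410 = 1664600$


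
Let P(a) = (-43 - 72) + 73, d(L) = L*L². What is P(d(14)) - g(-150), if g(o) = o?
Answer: 108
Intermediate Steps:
d(L) = L³
P(a) = -42 (P(a) = -115 + 73 = -42)
P(d(14)) - g(-150) = -42 - 1*(-150) = -42 + 150 = 108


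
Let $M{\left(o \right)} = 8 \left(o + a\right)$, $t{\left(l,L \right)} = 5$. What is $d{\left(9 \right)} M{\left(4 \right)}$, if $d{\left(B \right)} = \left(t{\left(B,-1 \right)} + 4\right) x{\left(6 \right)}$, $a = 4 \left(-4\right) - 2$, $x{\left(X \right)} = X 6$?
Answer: $-36288$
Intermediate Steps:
$x{\left(X \right)} = 6 X$
$a = -18$ ($a = -16 - 2 = -18$)
$d{\left(B \right)} = 324$ ($d{\left(B \right)} = \left(5 + 4\right) 6 \cdot 6 = 9 \cdot 36 = 324$)
$M{\left(o \right)} = -144 + 8 o$ ($M{\left(o \right)} = 8 \left(o - 18\right) = 8 \left(-18 + o\right) = -144 + 8 o$)
$d{\left(9 \right)} M{\left(4 \right)} = 324 \left(-144 + 8 \cdot 4\right) = 324 \left(-144 + 32\right) = 324 \left(-112\right) = -36288$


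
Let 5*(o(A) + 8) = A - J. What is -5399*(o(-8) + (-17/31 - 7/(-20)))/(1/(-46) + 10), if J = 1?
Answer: 769773223/142290 ≈ 5409.9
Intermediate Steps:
o(A) = -41/5 + A/5 (o(A) = -8 + (A - 1*1)/5 = -8 + (A - 1)/5 = -8 + (-1 + A)/5 = -8 + (-⅕ + A/5) = -41/5 + A/5)
-5399*(o(-8) + (-17/31 - 7/(-20)))/(1/(-46) + 10) = -5399*((-41/5 + (⅕)*(-8)) + (-17/31 - 7/(-20)))/(1/(-46) + 10) = -5399*((-41/5 - 8/5) + (-17*1/31 - 7*(-1/20)))/(-1/46 + 10) = -5399*(-49/5 + (-17/31 + 7/20))/459/46 = -5399*(-49/5 - 123/620)*46/459 = -(-33468401)*46/(620*459) = -5399*(-142577/142290) = 769773223/142290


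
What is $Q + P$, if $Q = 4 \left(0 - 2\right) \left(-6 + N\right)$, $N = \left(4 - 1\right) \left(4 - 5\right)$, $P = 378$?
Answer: $450$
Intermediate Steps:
$N = -3$ ($N = 3 \left(-1\right) = -3$)
$Q = 72$ ($Q = 4 \left(0 - 2\right) \left(-6 - 3\right) = 4 \left(-2\right) \left(-9\right) = \left(-8\right) \left(-9\right) = 72$)
$Q + P = 72 + 378 = 450$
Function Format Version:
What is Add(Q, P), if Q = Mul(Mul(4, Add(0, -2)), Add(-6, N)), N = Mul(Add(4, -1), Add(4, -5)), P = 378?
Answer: 450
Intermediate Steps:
N = -3 (N = Mul(3, -1) = -3)
Q = 72 (Q = Mul(Mul(4, Add(0, -2)), Add(-6, -3)) = Mul(Mul(4, -2), -9) = Mul(-8, -9) = 72)
Add(Q, P) = Add(72, 378) = 450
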